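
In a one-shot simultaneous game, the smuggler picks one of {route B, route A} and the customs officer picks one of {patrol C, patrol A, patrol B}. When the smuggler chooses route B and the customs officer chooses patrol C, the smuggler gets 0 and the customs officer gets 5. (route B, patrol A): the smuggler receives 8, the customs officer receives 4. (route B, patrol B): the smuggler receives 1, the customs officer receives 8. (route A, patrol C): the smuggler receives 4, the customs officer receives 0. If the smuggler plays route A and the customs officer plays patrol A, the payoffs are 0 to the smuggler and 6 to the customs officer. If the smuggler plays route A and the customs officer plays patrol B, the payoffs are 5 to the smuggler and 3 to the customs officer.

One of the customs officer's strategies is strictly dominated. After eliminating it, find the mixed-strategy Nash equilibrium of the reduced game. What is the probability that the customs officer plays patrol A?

q = 1/3

The customs officer's strategy patrol C is strictly dominated by patrol B: 8 > 5 and 3 > 0. Eliminate patrol C.
The smuggler's indifference between route B and route A determines the customs officer's mixing probability q:
  the smuggler's expected payoff from route B: q·8 + (1−q)·1 = 7q + 1
  the smuggler's expected payoff from route A: q·0 + (1−q)·5 = -5q + 5
  7q + 1 = -5q + 5  ⇒  12q = 4  ⇒  q = 1/3.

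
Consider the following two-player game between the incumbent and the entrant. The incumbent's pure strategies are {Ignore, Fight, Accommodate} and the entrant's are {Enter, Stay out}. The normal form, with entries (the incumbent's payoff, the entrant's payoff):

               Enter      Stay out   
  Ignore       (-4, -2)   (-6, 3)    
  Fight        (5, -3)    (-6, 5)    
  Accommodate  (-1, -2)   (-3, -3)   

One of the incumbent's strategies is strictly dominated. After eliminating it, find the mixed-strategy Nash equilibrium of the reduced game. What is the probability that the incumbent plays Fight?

p = 1/9

The incumbent's strategy Ignore is strictly dominated by Accommodate: -1 > -4 and -3 > -6. Eliminate Ignore.
For the entrant to be willing to mix, the entrant must be indifferent between Enter and Stay out, which pins down the incumbent's mix.
  the entrant's payoff to Enter: p·(-3) + (1−p)·(-2) = -p - 2
  the entrant's payoff to Stay out: p·5 + (1−p)·(-3) = 8p - 3
  -p - 2 = 8p - 3  ⇒  -9p = -1  ⇒  p = 1/9.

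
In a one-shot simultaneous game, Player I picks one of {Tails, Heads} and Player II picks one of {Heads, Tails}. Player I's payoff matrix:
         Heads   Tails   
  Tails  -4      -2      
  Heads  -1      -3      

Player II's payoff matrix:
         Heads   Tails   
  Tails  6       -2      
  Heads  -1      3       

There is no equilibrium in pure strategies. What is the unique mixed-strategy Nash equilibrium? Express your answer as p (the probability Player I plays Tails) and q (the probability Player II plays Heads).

p = 1/3, q = 1/4

In a mixed equilibrium Player II is indifferent between Heads and Tails; this condition fixes p.
  Player II's expected payoff from Heads: p·6 + (1−p)·(-1) = 7p - 1
  Player II's expected payoff from Tails: p·(-2) + (1−p)·3 = -5p + 3
  7p - 1 = -5p + 3  ⇒  12p = 4  ⇒  p = 1/3.
In a mixed equilibrium Player I is indifferent between Tails and Heads; this condition fixes q.
  Player I's expected payoff from Tails: q·(-4) + (1−q)·(-2) = -2q - 2
  Player I's expected payoff from Heads: q·(-1) + (1−q)·(-3) = 2q - 3
  -2q - 2 = 2q - 3  ⇒  -4q = -1  ⇒  q = 1/4.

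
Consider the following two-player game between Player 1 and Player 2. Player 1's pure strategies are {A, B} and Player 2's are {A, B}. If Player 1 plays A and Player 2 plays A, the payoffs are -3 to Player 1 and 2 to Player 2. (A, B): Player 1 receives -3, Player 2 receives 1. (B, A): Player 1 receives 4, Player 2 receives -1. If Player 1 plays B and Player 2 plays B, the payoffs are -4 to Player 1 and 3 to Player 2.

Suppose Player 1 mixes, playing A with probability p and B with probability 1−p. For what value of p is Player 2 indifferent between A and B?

Player 2's indifference between A and B determines Player 1's mixing probability p:
  Player 2's payoff to A: p·2 + (1−p)·(-1) = 3p - 1
  Player 2's payoff to B: p·1 + (1−p)·3 = -2p + 3
  3p - 1 = -2p + 3  ⇒  5p = 4  ⇒  p = 4/5.

p = 4/5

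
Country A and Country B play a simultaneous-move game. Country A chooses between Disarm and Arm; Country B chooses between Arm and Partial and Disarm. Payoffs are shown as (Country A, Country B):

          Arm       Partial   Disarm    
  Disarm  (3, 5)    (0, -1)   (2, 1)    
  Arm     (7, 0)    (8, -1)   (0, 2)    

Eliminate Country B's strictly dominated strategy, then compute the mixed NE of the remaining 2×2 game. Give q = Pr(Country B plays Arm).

q = 1/3

Country B's strategy Partial is strictly dominated by Disarm: 1 > -1 and 2 > -1. Eliminate Partial.
Country A's indifference between Disarm and Arm determines Country B's mixing probability q:
  Country A's payoff to Disarm: q·3 + (1−q)·2 = q + 2
  Country A's payoff to Arm: q·7 + (1−q)·0 = 7q
  q + 2 = 7q  ⇒  -6q = -2  ⇒  q = 1/3.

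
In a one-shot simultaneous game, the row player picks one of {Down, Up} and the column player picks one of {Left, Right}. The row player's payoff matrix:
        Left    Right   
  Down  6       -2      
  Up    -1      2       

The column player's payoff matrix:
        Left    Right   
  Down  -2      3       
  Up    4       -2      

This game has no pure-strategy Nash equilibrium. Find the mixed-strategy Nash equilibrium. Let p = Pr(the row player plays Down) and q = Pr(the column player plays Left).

p = 6/11, q = 4/11

In a mixed equilibrium the column player is indifferent between Left and Right; this condition fixes p.
  the column player's payoff from Left: p·(-2) + (1−p)·4 = -6p + 4
  the column player's payoff from Right: p·3 + (1−p)·(-2) = 5p - 2
  -6p + 4 = 5p - 2  ⇒  -11p = -6  ⇒  p = 6/11.
Set the row player's expected payoff from Down equal to that from Up:
  the row player's payoff to Down: q·6 + (1−q)·(-2) = 8q - 2
  the row player's payoff to Up: q·(-1) + (1−q)·2 = -3q + 2
  8q - 2 = -3q + 2  ⇒  11q = 4  ⇒  q = 4/11.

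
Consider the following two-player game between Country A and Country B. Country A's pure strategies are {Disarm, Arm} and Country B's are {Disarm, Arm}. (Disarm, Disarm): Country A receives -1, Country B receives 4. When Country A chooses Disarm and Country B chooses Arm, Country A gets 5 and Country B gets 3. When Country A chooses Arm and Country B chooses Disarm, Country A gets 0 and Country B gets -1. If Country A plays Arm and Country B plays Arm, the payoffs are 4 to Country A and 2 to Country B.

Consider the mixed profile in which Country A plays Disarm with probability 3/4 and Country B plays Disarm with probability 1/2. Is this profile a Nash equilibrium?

Check Country B's indifference given Country A's mix p = 3/4:
  payoff from Disarm = 11/4; payoff from Arm = 11/4 — equal.
Check Country A's indifference given Country B's mix q = 1/2:
  payoff from Disarm = 2; payoff from Arm = 2 — equal.
Both players are indifferent, so neither can profitably deviate.

Yes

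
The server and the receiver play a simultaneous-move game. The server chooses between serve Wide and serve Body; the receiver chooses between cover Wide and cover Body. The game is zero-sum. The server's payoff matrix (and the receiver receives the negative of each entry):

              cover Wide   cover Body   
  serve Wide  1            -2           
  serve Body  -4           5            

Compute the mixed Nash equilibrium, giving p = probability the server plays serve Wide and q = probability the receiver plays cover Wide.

p = 3/4, q = 7/12

In a mixed equilibrium the receiver is indifferent between cover Wide and cover Body; this condition fixes p.
  the receiver's expected payoff from cover Wide: p·(-1) + (1−p)·4 = -5p + 4
  the receiver's expected payoff from cover Body: p·2 + (1−p)·(-5) = 7p - 5
  -5p + 4 = 7p - 5  ⇒  -12p = -9  ⇒  p = 3/4.
The receiver's mix must leave the server indifferent between serve Wide and serve Body.
  the server's payoff from serve Wide: q·1 + (1−q)·(-2) = 3q - 2
  the server's payoff from serve Body: q·(-4) + (1−q)·5 = -9q + 5
  3q - 2 = -9q + 5  ⇒  12q = 7  ⇒  q = 7/12.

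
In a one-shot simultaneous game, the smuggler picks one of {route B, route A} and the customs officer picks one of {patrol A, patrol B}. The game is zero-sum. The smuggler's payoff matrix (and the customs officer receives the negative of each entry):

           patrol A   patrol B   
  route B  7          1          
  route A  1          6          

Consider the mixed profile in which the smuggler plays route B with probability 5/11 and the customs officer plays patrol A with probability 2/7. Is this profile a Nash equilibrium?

Given the customs officer's mix q = 2/7, the smuggler's payoff from route B is 19/7 but from route A is 32/7. The smuggler strictly prefers route A, so the smuggler would not mix.
So the proposed profile is not a Nash equilibrium.

No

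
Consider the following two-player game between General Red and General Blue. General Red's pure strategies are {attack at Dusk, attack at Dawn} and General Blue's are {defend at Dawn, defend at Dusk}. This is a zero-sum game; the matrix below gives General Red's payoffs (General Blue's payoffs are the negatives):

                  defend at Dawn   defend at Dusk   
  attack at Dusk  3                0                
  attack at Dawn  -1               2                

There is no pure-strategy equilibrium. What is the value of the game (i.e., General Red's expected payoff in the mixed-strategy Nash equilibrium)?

v = 1

In a mixed equilibrium General Red is indifferent between attack at Dusk and attack at Dawn; this condition fixes q.
  General Red's expected payoff from attack at Dusk: q·3 + (1−q)·0 = 3q
  General Red's expected payoff from attack at Dawn: q·(-1) + (1−q)·2 = -3q + 2
  3q = -3q + 2  ⇒  6q = 2  ⇒  q = 1/3.
The value is General Red's expected payoff against this mix (using attack at Dusk): (1/3)·3 + (2/3)·0 = 1.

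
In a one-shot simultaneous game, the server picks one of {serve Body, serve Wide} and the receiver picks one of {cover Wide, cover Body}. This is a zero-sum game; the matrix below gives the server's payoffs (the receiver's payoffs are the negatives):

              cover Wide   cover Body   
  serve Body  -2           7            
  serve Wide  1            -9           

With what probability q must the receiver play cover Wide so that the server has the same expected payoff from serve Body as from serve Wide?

For the server to be willing to mix, the server must be indifferent between serve Body and serve Wide, which pins down the receiver's mix.
  the server's payoff to serve Body: q·(-2) + (1−q)·7 = -9q + 7
  the server's payoff to serve Wide: q·1 + (1−q)·(-9) = 10q - 9
  -9q + 7 = 10q - 9  ⇒  -19q = -16  ⇒  q = 16/19.

q = 16/19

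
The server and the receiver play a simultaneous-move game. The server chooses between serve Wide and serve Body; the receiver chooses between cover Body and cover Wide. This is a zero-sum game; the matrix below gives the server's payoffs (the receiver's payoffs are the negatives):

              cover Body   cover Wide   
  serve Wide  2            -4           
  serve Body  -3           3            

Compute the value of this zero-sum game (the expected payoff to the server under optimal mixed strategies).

In a mixed equilibrium the server is indifferent between serve Wide and serve Body; this condition fixes q.
  the server's payoff from serve Wide: q·2 + (1−q)·(-4) = 6q - 4
  the server's payoff from serve Body: q·(-3) + (1−q)·3 = -6q + 3
  6q - 4 = -6q + 3  ⇒  12q = 7  ⇒  q = 7/12.
The value is the server's expected payoff against this mix (using serve Wide): (7/12)·2 + (5/12)·(-4) = -1/2.

v = -1/2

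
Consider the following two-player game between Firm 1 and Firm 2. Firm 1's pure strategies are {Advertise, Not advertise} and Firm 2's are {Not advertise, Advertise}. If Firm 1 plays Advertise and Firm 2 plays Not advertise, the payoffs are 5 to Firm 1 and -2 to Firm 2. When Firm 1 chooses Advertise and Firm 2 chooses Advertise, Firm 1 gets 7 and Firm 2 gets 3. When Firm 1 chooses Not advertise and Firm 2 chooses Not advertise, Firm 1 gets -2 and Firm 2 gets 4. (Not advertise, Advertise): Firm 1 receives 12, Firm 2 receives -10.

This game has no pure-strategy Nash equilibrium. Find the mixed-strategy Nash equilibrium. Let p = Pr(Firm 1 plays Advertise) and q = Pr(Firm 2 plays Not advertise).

Firm 2's indifference between Not advertise and Advertise determines Firm 1's mixing probability p:
  Firm 2's payoff from Not advertise: p·(-2) + (1−p)·4 = -6p + 4
  Firm 2's payoff from Advertise: p·3 + (1−p)·(-10) = 13p - 10
  -6p + 4 = 13p - 10  ⇒  -19p = -14  ⇒  p = 14/19.
Set Firm 1's expected payoff from Advertise equal to that from Not advertise:
  Firm 1's expected payoff from Advertise: q·5 + (1−q)·7 = -2q + 7
  Firm 1's expected payoff from Not advertise: q·(-2) + (1−q)·12 = -14q + 12
  -2q + 7 = -14q + 12  ⇒  12q = 5  ⇒  q = 5/12.

p = 14/19, q = 5/12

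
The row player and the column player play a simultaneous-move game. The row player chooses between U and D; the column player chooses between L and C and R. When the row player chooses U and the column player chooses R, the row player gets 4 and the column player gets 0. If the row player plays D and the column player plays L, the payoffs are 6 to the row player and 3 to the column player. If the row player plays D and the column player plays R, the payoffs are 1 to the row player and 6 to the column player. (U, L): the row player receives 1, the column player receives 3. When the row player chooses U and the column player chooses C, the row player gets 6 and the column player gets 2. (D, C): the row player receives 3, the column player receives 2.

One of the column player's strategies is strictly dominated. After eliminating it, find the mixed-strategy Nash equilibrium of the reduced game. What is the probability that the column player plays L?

q = 3/8

The column player's strategy C is strictly dominated by L: 3 > 2 and 3 > 2. Eliminate C.
The row player's indifference between U and D determines the column player's mixing probability q:
  the row player's payoff from U: q·1 + (1−q)·4 = -3q + 4
  the row player's payoff from D: q·6 + (1−q)·1 = 5q + 1
  -3q + 4 = 5q + 1  ⇒  -8q = -3  ⇒  q = 3/8.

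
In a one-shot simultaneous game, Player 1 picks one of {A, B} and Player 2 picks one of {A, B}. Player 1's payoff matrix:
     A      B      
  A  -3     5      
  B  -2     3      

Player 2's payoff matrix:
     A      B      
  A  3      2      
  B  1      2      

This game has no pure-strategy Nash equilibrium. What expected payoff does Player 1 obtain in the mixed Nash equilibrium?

Player 1's indifference between A and B determines Player 2's mixing probability q:
  Player 1's payoff to A: q·(-3) + (1−q)·5 = -8q + 5
  Player 1's payoff to B: q·(-2) + (1−q)·3 = -5q + 3
  -8q + 5 = -5q + 3  ⇒  -3q = -2  ⇒  q = 2/3.
At equilibrium Player 1 is indifferent across rows, so Player 1's payoff equals the payoff from A: (2/3)·(-3) + (1/3)·5 = -1/3.

-1/3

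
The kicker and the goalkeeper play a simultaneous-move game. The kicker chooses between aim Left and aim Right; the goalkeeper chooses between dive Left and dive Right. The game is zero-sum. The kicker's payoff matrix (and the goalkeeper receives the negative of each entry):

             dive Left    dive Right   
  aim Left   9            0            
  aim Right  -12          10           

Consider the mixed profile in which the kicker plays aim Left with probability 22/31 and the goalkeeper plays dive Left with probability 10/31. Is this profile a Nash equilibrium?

Check the goalkeeper's indifference given the kicker's mix p = 22/31:
  payoff from dive Left = -90/31; payoff from dive Right = -90/31 — equal.
Check the kicker's indifference given the goalkeeper's mix q = 10/31:
  payoff from aim Left = 90/31; payoff from aim Right = 90/31 — equal.
Both players are indifferent, so neither can profitably deviate.

Yes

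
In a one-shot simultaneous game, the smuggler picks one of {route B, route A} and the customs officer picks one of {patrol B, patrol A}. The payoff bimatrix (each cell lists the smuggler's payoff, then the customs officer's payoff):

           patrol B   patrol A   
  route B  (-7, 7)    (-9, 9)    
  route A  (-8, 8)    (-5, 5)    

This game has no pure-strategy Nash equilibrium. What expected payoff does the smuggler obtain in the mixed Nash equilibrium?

-37/5

Set the smuggler's expected payoff from route B equal to that from route A:
  the smuggler's expected payoff from route B: q·(-7) + (1−q)·(-9) = 2q - 9
  the smuggler's expected payoff from route A: q·(-8) + (1−q)·(-5) = -3q - 5
  2q - 9 = -3q - 5  ⇒  5q = 4  ⇒  q = 4/5.
At equilibrium the smuggler is indifferent across rows, so the smuggler's payoff equals the payoff from route B: (4/5)·(-7) + (1/5)·(-9) = -37/5.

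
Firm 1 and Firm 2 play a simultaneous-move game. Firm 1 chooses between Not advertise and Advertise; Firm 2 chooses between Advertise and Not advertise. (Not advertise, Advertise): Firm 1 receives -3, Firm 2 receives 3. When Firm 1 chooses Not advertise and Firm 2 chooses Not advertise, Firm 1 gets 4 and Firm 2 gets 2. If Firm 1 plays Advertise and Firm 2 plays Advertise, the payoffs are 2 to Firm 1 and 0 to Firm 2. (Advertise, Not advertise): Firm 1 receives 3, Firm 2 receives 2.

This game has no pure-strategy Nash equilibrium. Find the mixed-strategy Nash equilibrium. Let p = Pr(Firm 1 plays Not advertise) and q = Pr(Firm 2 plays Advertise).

For Firm 2 to be willing to mix, Firm 2 must be indifferent between Advertise and Not advertise, which pins down Firm 1's mix.
  Firm 2's payoff from Advertise: p·3 + (1−p)·0 = 3p
  Firm 2's payoff from Not advertise: p·2 + (1−p)·2 = 2
  3p = 2  ⇒  3p = 2  ⇒  p = 2/3.
Firm 1's indifference between Not advertise and Advertise determines Firm 2's mixing probability q:
  Firm 1's payoff from Not advertise: q·(-3) + (1−q)·4 = -7q + 4
  Firm 1's payoff from Advertise: q·2 + (1−q)·3 = -q + 3
  -7q + 4 = -q + 3  ⇒  -6q = -1  ⇒  q = 1/6.

p = 2/3, q = 1/6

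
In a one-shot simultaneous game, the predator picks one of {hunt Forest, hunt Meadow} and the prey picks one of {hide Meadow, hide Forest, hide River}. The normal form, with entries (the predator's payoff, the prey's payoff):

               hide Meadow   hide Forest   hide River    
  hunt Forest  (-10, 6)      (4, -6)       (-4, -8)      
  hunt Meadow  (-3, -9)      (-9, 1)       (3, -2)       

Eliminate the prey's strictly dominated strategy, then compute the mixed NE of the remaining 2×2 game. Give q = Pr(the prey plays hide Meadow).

The prey's strategy hide River is strictly dominated by hide Forest: -6 > -8 and 1 > -2. Eliminate hide River.
In a mixed equilibrium the predator is indifferent between hunt Forest and hunt Meadow; this condition fixes q.
  the predator's payoff from hunt Forest: q·(-10) + (1−q)·4 = -14q + 4
  the predator's payoff from hunt Meadow: q·(-3) + (1−q)·(-9) = 6q - 9
  -14q + 4 = 6q - 9  ⇒  -20q = -13  ⇒  q = 13/20.

q = 13/20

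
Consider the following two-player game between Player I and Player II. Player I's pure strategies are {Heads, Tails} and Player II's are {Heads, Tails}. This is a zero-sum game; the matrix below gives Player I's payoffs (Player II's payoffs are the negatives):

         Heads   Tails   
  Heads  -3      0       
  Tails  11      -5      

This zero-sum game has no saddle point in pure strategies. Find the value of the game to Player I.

Set Player I's expected payoff from Heads equal to that from Tails:
  Player I's payoff from Heads: q·(-3) + (1−q)·0 = -3q
  Player I's payoff from Tails: q·11 + (1−q)·(-5) = 16q - 5
  -3q = 16q - 5  ⇒  -19q = -5  ⇒  q = 5/19.
The value is Player I's expected payoff against this mix (using Heads): (5/19)·(-3) + (14/19)·0 = -15/19.

v = -15/19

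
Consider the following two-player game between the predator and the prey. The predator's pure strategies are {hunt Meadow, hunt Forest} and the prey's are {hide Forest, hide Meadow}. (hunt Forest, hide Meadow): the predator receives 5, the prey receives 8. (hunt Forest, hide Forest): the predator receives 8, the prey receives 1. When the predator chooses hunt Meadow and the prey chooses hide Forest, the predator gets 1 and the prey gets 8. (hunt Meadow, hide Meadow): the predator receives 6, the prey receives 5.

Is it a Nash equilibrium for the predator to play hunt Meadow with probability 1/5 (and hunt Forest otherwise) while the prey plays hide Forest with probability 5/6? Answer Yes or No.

Given the predator's mix p = 1/5, the prey's payoff from hide Forest is 12/5 but from hide Meadow is 37/5. The prey strictly prefers hide Meadow, so the prey would not mix.
So the proposed profile is not a Nash equilibrium.

No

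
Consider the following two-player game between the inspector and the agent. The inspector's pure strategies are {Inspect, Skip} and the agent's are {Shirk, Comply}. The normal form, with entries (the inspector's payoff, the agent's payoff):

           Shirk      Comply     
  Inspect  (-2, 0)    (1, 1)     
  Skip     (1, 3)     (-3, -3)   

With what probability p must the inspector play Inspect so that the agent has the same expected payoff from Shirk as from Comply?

p = 6/7

The inspector's mix must leave the agent indifferent between Shirk and Comply.
  the agent's payoff from Shirk: p·0 + (1−p)·3 = -3p + 3
  the agent's payoff from Comply: p·1 + (1−p)·(-3) = 4p - 3
  -3p + 3 = 4p - 3  ⇒  -7p = -6  ⇒  p = 6/7.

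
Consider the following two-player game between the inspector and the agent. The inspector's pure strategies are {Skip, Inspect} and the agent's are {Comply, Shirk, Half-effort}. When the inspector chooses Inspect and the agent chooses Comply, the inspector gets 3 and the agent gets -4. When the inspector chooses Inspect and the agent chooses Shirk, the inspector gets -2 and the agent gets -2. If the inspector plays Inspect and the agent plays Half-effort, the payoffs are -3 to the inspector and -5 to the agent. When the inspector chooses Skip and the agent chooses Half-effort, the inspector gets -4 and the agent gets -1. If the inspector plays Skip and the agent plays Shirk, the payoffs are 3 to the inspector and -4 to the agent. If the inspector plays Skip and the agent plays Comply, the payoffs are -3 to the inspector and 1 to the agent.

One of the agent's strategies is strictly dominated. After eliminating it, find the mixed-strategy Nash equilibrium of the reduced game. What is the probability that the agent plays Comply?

The agent's strategy Half-effort is strictly dominated by Comply: 1 > -1 and -4 > -5. Eliminate Half-effort.
In a mixed equilibrium the inspector is indifferent between Skip and Inspect; this condition fixes q.
  the inspector's payoff from Skip: q·(-3) + (1−q)·3 = -6q + 3
  the inspector's payoff from Inspect: q·3 + (1−q)·(-2) = 5q - 2
  -6q + 3 = 5q - 2  ⇒  -11q = -5  ⇒  q = 5/11.

q = 5/11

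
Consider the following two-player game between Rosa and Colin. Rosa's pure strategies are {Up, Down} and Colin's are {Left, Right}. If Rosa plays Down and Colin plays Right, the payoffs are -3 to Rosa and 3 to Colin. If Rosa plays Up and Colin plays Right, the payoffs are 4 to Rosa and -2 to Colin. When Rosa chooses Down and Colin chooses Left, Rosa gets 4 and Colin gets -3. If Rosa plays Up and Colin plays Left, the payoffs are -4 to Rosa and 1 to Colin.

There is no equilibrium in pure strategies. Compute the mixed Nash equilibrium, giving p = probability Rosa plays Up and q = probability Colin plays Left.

Rosa's mix must leave Colin indifferent between Left and Right.
  Colin's payoff to Left: p·1 + (1−p)·(-3) = 4p - 3
  Colin's payoff to Right: p·(-2) + (1−p)·3 = -5p + 3
  4p - 3 = -5p + 3  ⇒  9p = 6  ⇒  p = 2/3.
Set Rosa's expected payoff from Up equal to that from Down:
  Rosa's payoff from Up: q·(-4) + (1−q)·4 = -8q + 4
  Rosa's payoff from Down: q·4 + (1−q)·(-3) = 7q - 3
  -8q + 4 = 7q - 3  ⇒  -15q = -7  ⇒  q = 7/15.

p = 2/3, q = 7/15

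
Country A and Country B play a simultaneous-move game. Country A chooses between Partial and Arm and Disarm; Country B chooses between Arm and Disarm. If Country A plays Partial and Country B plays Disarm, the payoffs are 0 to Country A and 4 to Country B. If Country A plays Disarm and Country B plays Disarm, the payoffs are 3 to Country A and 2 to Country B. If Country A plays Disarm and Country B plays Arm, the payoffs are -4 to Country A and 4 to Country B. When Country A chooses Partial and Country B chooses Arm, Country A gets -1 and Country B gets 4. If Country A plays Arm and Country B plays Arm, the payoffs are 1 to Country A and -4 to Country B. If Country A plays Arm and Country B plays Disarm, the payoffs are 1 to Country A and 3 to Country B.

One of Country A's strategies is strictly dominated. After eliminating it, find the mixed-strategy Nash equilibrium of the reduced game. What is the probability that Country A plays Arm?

Country A's strategy Partial is strictly dominated by Arm: 1 > -1 and 1 > 0. Eliminate Partial.
Country B's indifference between Arm and Disarm determines Country A's mixing probability p:
  Country B's payoff to Arm: p·(-4) + (1−p)·4 = -8p + 4
  Country B's payoff to Disarm: p·3 + (1−p)·2 = p + 2
  -8p + 4 = p + 2  ⇒  -9p = -2  ⇒  p = 2/9.

p = 2/9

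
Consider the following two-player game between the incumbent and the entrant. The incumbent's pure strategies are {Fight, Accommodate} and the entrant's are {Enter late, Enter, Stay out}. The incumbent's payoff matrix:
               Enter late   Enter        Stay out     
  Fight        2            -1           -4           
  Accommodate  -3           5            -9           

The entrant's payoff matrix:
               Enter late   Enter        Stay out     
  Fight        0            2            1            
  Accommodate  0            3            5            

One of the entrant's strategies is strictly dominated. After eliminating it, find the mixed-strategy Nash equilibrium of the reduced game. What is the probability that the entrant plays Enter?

The entrant's strategy Enter late is strictly dominated by Enter: 2 > 0 and 3 > 0. Eliminate Enter late.
The incumbent's indifference between Fight and Accommodate determines the entrant's mixing probability q:
  the incumbent's expected payoff from Fight: q·(-1) + (1−q)·(-4) = 3q - 4
  the incumbent's expected payoff from Accommodate: q·5 + (1−q)·(-9) = 14q - 9
  3q - 4 = 14q - 9  ⇒  -11q = -5  ⇒  q = 5/11.

q = 5/11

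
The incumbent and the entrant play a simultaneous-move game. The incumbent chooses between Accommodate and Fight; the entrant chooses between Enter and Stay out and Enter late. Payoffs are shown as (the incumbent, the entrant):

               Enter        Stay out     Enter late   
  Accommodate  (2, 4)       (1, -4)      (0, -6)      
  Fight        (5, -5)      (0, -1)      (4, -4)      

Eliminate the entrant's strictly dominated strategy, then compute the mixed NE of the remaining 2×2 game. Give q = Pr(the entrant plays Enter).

q = 1/4

The entrant's strategy Enter late is strictly dominated by Stay out: -4 > -6 and -1 > -4. Eliminate Enter late.
Set the incumbent's expected payoff from Accommodate equal to that from Fight:
  the incumbent's payoff to Accommodate: q·2 + (1−q)·1 = q + 1
  the incumbent's payoff to Fight: q·5 + (1−q)·0 = 5q
  q + 1 = 5q  ⇒  -4q = -1  ⇒  q = 1/4.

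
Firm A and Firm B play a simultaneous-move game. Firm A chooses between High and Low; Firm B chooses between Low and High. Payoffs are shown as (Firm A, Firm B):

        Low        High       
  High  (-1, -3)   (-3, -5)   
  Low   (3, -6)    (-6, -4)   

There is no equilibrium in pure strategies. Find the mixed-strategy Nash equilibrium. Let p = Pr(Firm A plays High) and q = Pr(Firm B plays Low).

p = 1/2, q = 3/7

Firm A's mix must leave Firm B indifferent between Low and High.
  Firm B's expected payoff from Low: p·(-3) + (1−p)·(-6) = 3p - 6
  Firm B's expected payoff from High: p·(-5) + (1−p)·(-4) = -p - 4
  3p - 6 = -p - 4  ⇒  4p = 2  ⇒  p = 1/2.
Set Firm A's expected payoff from High equal to that from Low:
  Firm A's expected payoff from High: q·(-1) + (1−q)·(-3) = 2q - 3
  Firm A's expected payoff from Low: q·3 + (1−q)·(-6) = 9q - 6
  2q - 3 = 9q - 6  ⇒  -7q = -3  ⇒  q = 3/7.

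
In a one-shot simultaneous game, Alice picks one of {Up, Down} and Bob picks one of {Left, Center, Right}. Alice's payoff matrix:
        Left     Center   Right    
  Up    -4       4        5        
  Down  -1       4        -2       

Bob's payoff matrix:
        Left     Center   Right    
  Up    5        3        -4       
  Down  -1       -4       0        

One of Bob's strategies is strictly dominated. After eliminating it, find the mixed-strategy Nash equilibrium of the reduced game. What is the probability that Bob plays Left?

Bob's strategy Center is strictly dominated by Left: 5 > 3 and -1 > -4. Eliminate Center.
Bob's mix must leave Alice indifferent between Up and Down.
  Alice's expected payoff from Up: q·(-4) + (1−q)·5 = -9q + 5
  Alice's expected payoff from Down: q·(-1) + (1−q)·(-2) = q - 2
  -9q + 5 = q - 2  ⇒  -10q = -7  ⇒  q = 7/10.

q = 7/10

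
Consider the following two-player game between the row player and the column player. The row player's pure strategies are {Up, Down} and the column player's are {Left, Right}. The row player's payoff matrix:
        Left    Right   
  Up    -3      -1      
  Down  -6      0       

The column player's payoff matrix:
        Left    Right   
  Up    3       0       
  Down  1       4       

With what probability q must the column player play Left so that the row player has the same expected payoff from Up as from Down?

q = 1/4

The row player's indifference between Up and Down determines the column player's mixing probability q:
  the row player's payoff from Up: q·(-3) + (1−q)·(-1) = -2q - 1
  the row player's payoff from Down: q·(-6) + (1−q)·0 = -6q
  -2q - 1 = -6q  ⇒  4q = 1  ⇒  q = 1/4.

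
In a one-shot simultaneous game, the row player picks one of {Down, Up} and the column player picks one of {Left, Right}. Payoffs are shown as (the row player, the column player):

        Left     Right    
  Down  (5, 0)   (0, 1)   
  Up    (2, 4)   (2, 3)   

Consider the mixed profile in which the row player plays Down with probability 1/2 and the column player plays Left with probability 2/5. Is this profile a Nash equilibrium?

Yes

Check the column player's indifference given the row player's mix p = 1/2:
  payoff from Left = 2; payoff from Right = 2 — equal.
Check the row player's indifference given the column player's mix q = 2/5:
  payoff from Down = 2; payoff from Up = 2 — equal.
Both players are indifferent, so neither can profitably deviate.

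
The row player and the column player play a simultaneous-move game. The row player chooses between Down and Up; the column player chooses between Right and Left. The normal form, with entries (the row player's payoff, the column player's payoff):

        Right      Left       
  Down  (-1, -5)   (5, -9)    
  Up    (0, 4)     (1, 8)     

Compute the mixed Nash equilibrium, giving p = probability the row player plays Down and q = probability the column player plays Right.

The row player's mix must leave the column player indifferent between Right and Left.
  the column player's payoff from Right: p·(-5) + (1−p)·4 = -9p + 4
  the column player's payoff from Left: p·(-9) + (1−p)·8 = -17p + 8
  -9p + 4 = -17p + 8  ⇒  8p = 4  ⇒  p = 1/2.
The column player's mix must leave the row player indifferent between Down and Up.
  the row player's expected payoff from Down: q·(-1) + (1−q)·5 = -6q + 5
  the row player's expected payoff from Up: q·0 + (1−q)·1 = -q + 1
  -6q + 5 = -q + 1  ⇒  -5q = -4  ⇒  q = 4/5.

p = 1/2, q = 4/5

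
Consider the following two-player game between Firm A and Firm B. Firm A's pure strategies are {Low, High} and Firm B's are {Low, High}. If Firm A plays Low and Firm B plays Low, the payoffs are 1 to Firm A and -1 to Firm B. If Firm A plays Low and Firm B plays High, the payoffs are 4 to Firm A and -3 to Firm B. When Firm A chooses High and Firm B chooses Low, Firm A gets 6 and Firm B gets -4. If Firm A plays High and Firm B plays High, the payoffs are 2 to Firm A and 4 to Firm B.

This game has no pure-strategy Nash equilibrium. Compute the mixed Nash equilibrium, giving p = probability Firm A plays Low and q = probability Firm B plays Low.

p = 4/5, q = 2/7

Set Firm B's expected payoff from Low equal to that from High:
  Firm B's expected payoff from Low: p·(-1) + (1−p)·(-4) = 3p - 4
  Firm B's expected payoff from High: p·(-3) + (1−p)·4 = -7p + 4
  3p - 4 = -7p + 4  ⇒  10p = 8  ⇒  p = 4/5.
For Firm A to be willing to mix, Firm A must be indifferent between Low and High, which pins down Firm B's mix.
  Firm A's payoff from Low: q·1 + (1−q)·4 = -3q + 4
  Firm A's payoff from High: q·6 + (1−q)·2 = 4q + 2
  -3q + 4 = 4q + 2  ⇒  -7q = -2  ⇒  q = 2/7.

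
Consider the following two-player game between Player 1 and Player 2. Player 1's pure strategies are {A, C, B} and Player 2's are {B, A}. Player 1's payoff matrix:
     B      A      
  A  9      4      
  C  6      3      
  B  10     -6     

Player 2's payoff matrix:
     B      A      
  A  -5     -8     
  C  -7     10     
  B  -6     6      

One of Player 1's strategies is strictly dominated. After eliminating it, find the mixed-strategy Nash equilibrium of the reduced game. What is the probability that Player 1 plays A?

p = 4/5

Player 1's strategy C is strictly dominated by A: 9 > 6 and 4 > 3. Eliminate C.
For Player 2 to be willing to mix, Player 2 must be indifferent between B and A, which pins down Player 1's mix.
  Player 2's payoff to B: p·(-5) + (1−p)·(-6) = p - 6
  Player 2's payoff to A: p·(-8) + (1−p)·6 = -14p + 6
  p - 6 = -14p + 6  ⇒  15p = 12  ⇒  p = 4/5.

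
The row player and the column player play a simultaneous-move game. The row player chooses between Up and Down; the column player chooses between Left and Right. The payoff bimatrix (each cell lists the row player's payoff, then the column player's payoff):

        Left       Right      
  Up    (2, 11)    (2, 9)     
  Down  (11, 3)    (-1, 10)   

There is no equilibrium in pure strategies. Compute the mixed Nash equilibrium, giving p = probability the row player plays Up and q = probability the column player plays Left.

p = 7/9, q = 1/4

The row player's mix must leave the column player indifferent between Left and Right.
  the column player's payoff to Left: p·11 + (1−p)·3 = 8p + 3
  the column player's payoff to Right: p·9 + (1−p)·10 = -p + 10
  8p + 3 = -p + 10  ⇒  9p = 7  ⇒  p = 7/9.
For the row player to be willing to mix, the row player must be indifferent between Up and Down, which pins down the column player's mix.
  the row player's payoff to Up: q·2 + (1−q)·2 = 2
  the row player's payoff to Down: q·11 + (1−q)·(-1) = 12q - 1
  2 = 12q - 1  ⇒  -12q = -3  ⇒  q = 1/4.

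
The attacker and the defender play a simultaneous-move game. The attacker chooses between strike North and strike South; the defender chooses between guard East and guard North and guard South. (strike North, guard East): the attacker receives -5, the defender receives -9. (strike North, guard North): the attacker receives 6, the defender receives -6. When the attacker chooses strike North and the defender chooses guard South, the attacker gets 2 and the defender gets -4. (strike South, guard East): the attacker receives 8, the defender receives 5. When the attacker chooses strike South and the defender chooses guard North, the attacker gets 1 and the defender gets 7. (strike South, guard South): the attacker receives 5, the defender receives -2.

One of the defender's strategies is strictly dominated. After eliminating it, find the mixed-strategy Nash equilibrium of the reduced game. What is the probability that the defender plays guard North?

The defender's strategy guard East is strictly dominated by guard North: -6 > -9 and 7 > 5. Eliminate guard East.
The defender's mix must leave the attacker indifferent between strike North and strike South.
  the attacker's payoff to strike North: q·6 + (1−q)·2 = 4q + 2
  the attacker's payoff to strike South: q·1 + (1−q)·5 = -4q + 5
  4q + 2 = -4q + 5  ⇒  8q = 3  ⇒  q = 3/8.

q = 3/8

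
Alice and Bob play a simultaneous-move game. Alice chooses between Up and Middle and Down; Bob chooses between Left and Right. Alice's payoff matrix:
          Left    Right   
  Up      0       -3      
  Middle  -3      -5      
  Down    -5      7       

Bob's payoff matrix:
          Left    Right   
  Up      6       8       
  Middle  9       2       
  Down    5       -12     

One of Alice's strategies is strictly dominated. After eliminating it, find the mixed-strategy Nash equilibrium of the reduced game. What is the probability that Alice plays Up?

p = 17/19

Alice's strategy Middle is strictly dominated by Up: 0 > -3 and -3 > -5. Eliminate Middle.
Bob's indifference between Left and Right determines Alice's mixing probability p:
  Bob's payoff to Left: p·6 + (1−p)·5 = p + 5
  Bob's payoff to Right: p·8 + (1−p)·(-12) = 20p - 12
  p + 5 = 20p - 12  ⇒  -19p = -17  ⇒  p = 17/19.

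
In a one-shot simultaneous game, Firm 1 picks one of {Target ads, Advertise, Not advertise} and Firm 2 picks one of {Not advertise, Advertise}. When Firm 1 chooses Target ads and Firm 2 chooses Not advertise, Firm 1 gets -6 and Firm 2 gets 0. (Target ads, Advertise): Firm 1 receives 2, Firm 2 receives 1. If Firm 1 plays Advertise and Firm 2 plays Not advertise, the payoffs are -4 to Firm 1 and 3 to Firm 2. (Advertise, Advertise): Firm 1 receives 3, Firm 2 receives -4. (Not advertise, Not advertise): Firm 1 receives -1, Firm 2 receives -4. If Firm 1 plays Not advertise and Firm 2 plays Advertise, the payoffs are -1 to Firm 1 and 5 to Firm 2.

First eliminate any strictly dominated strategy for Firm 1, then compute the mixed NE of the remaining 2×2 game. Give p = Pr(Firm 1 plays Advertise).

Firm 1's strategy Target ads is strictly dominated by Advertise: -4 > -6 and 3 > 2. Eliminate Target ads.
Firm 1's mix must leave Firm 2 indifferent between Not advertise and Advertise.
  Firm 2's payoff to Not advertise: p·3 + (1−p)·(-4) = 7p - 4
  Firm 2's payoff to Advertise: p·(-4) + (1−p)·5 = -9p + 5
  7p - 4 = -9p + 5  ⇒  16p = 9  ⇒  p = 9/16.

p = 9/16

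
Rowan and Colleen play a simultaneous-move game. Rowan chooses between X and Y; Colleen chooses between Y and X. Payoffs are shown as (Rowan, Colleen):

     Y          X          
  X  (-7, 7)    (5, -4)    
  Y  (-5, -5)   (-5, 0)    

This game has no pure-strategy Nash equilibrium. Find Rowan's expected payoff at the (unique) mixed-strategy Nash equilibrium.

In a mixed equilibrium Rowan is indifferent between X and Y; this condition fixes q.
  Rowan's payoff to X: q·(-7) + (1−q)·5 = -12q + 5
  Rowan's payoff to Y: q·(-5) + (1−q)·(-5) = -5
  -12q + 5 = -5  ⇒  -12q = -10  ⇒  q = 5/6.
At equilibrium Rowan is indifferent across rows, so Rowan's payoff equals the payoff from X: (5/6)·(-7) + (1/6)·5 = -5.

-5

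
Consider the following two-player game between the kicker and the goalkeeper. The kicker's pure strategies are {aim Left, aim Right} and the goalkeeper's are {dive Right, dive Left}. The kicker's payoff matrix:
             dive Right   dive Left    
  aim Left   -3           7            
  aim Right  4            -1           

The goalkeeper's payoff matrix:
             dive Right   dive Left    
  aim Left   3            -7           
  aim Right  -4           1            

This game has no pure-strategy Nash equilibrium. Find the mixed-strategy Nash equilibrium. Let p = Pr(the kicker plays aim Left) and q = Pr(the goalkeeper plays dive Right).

p = 1/3, q = 8/15

The kicker's mix must leave the goalkeeper indifferent between dive Right and dive Left.
  the goalkeeper's payoff from dive Right: p·3 + (1−p)·(-4) = 7p - 4
  the goalkeeper's payoff from dive Left: p·(-7) + (1−p)·1 = -8p + 1
  7p - 4 = -8p + 1  ⇒  15p = 5  ⇒  p = 1/3.
In a mixed equilibrium the kicker is indifferent between aim Left and aim Right; this condition fixes q.
  the kicker's payoff to aim Left: q·(-3) + (1−q)·7 = -10q + 7
  the kicker's payoff to aim Right: q·4 + (1−q)·(-1) = 5q - 1
  -10q + 7 = 5q - 1  ⇒  -15q = -8  ⇒  q = 8/15.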